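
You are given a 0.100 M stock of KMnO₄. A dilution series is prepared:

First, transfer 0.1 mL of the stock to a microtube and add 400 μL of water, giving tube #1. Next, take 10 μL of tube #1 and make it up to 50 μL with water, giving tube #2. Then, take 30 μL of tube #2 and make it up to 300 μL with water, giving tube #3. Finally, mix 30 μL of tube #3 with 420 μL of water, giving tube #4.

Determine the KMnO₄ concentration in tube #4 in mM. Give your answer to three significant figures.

Step 1: 0.1 mL + 400 μL = 0.5 mL total → factor 0.5/0.1 = 5
Step 2: 10 μL brought to 50 μL → factor 50/10 = 5
Step 3: 30 μL brought to 300 μL → factor 300/30 = 10
Step 4: 30 μL + 420 μL = 450 μL total → factor 450/30 = 15
Overall dilution factor = 5 × 5 × 10 × 15 = 3750
Final = 0.100 M / 3750 = 2.667 × 10^-5 M = 0.0267 mM

0.0267 mM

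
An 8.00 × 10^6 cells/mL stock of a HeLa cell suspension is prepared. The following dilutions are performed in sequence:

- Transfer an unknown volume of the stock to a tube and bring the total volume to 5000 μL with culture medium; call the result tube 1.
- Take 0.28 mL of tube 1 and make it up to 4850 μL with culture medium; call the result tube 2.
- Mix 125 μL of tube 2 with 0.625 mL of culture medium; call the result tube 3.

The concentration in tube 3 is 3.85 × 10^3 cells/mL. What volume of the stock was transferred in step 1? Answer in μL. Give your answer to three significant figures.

Step 1: v brought to 5000 μL → factor = 5000 μL/v
Step 2: 0.28 mL brought to 4850 μL → factor 4.85/0.28 = 17.321
Step 3: 125 μL + 0.625 mL = 750 μL total → factor 750/125 = 6
Product of known-step factors = 103.93
Overall factor = 8.00 × 10^6 cells/mL / (3.85 × 10^3 cells/mL) = 2077.9
Step-1 factor = 2077.9 / 103.93 = 19.994
v = 5000 μL / 19.994 = 250 μL

250 μL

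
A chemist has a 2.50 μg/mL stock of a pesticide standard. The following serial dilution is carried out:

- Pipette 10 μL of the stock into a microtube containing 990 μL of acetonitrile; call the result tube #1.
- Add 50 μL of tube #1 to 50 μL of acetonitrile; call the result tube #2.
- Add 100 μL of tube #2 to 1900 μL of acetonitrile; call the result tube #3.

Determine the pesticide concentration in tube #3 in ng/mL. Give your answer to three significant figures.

Step 1: 10 μL + 990 μL = 1000 μL total → factor 1000/10 = 100
Step 2: 50 μL + 50 μL = 100 μL total → factor 100/50 = 2
Step 3: 100 μL + 1900 μL = 2000 μL total → factor 2000/100 = 20
Overall dilution factor = 100 × 2 × 20 = 4000
Final = 2.50 μg/mL / 4000 = 0.0006250 μg/mL = 0.625 ng/mL

0.625 ng/mL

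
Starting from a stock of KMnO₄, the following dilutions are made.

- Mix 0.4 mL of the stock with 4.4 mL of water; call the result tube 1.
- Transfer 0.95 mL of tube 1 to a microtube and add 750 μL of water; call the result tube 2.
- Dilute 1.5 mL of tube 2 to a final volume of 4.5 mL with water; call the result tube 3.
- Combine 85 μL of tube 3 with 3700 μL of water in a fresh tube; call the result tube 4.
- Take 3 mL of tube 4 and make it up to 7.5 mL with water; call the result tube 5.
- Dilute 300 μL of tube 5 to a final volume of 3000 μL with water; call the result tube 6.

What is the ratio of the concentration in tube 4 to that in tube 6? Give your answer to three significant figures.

Step 1: 0.4 mL + 4.4 mL = 4.8 mL total → factor 4.8/0.4 = 12
Step 2: 0.95 mL + 750 μL = 1.7 mL total → factor 1.7/0.95 = 1.7895
Step 3: 1.5 mL brought to 4.5 mL → factor 4.5/1.5 = 3
Step 4: 85 μL + 3700 μL = 3785 μL total → factor 3785/85 = 44.529
Step 5: 3 mL brought to 7.5 mL → factor 7.5/3 = 2.5
Step 6: 300 μL brought to 3000 μL → factor 3000/300 = 10
Dilution factor to tube 4 = 2868.6; to tube 6 = 71716
[tube 4]/[tube 6] = (factor to tube 6)/(factor to tube 4) = 71716/2868.6 = 25.0

25.0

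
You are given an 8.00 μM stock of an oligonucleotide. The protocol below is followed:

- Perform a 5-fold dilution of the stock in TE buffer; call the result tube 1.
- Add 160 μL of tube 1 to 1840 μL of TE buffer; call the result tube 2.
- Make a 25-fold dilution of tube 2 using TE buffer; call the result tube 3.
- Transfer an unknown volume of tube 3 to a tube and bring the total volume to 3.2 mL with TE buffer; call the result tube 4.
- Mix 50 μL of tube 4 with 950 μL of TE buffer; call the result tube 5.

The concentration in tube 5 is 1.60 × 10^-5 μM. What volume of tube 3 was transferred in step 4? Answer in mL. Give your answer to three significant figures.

Step 1: 5-fold → factor 5
Step 2: 160 μL + 1840 μL = 2000 μL total → factor 2000/160 = 12.5
Step 3: 25-fold → factor 25
Step 4: v brought to 3.2 mL → factor = 3.2 mL/v
Step 5: 50 μL + 950 μL = 1000 μL total → factor 1000/50 = 20
Product of known-step factors = 31250
Overall factor = 8.00 μM / (1.60 × 10^-5 μM) = 5 × 10^5
Step-4 factor = 5 × 10^5 / 31250 = 16
v = 3.2 mL / 16 = 0.200 mL

0.200 mL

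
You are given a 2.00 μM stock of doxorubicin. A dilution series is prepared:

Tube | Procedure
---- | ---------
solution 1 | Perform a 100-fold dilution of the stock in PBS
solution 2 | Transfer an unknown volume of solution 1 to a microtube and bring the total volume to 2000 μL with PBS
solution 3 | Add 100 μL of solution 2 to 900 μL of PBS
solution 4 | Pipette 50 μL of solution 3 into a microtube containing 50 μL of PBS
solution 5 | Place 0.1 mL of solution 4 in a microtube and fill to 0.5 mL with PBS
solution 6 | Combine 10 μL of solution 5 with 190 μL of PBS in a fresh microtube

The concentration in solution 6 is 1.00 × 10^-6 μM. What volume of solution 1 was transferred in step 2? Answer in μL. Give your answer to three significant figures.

Step 1: 100-fold → factor 100
Step 2: v brought to 2000 μL → factor = 2000 μL/v
Step 3: 100 μL + 900 μL = 1000 μL total → factor 1000/100 = 10
Step 4: 50 μL + 50 μL = 100 μL total → factor 100/50 = 2
Step 5: 0.1 mL brought to 0.5 mL → factor 0.5/0.1 = 5
Step 6: 10 μL + 190 μL = 200 μL total → factor 200/10 = 20
Product of known-step factors = 2 × 10^5
Overall factor = 2.00 μM / (1.00 × 10^-6 μM) = 2 × 10^6
Step-2 factor = 2 × 10^6 / 2 × 10^5 = 10
v = 2000 μL / 10 = 200 μL

200 μL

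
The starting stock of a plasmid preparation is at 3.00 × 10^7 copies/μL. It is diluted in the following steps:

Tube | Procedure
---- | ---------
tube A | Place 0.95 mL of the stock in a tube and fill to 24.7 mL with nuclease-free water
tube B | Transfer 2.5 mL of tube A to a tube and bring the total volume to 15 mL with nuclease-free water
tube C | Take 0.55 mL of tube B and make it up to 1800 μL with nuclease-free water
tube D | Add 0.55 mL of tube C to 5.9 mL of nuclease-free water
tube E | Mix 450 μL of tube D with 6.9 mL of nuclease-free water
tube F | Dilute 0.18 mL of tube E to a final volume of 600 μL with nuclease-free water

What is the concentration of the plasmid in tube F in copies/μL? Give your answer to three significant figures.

Step 1: 0.95 mL brought to 24.7 mL → factor 24.7/0.95 = 26
Step 2: 2.5 mL brought to 15 mL → factor 15/2.5 = 6
Step 3: 0.55 mL brought to 1800 μL → factor 1.8/0.55 = 3.2727
Step 4: 0.55 mL + 5.9 mL = 6.45 mL total → factor 6.45/0.55 = 11.727
Step 5: 450 μL + 6.9 mL = 7350 μL total → factor 7350/450 = 16.333
Step 6: 0.18 mL brought to 600 μL → factor 0.6/0.18 = 3.3333
Overall dilution factor = 26 × 6 × 3.2727 × 11.727 × 16.333 × 3.3333 = 3.2598 × 10^5
Final = 3.00 × 10^7 copies/μL / 3.2598 × 10^5 = 92.0 copies/μL

92.0 copies/μL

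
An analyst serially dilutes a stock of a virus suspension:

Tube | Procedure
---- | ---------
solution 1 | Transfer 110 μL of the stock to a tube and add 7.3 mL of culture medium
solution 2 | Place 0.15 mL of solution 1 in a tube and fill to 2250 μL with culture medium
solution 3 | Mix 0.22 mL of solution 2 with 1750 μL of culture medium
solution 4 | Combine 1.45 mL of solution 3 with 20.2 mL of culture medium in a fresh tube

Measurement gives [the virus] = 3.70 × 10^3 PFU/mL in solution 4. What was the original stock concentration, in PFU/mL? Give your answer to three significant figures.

5.00 × 10^8 PFU/mL

Step 1: 110 μL + 7.3 mL = 7410 μL total → factor 7410/110 = 67.364
Step 2: 0.15 mL brought to 2250 μL → factor 2.25/0.15 = 15
Step 3: 0.22 mL + 1750 μL = 1.97 mL total → factor 1.97/0.22 = 8.9545
Step 4: 1.45 mL + 20.2 mL = 21.65 mL total → factor 21.65/1.45 = 14.931
Overall dilution factor = 67.364 × 15 × 8.9545 × 14.931 = 1.351 × 10^5
Stock = 3.70 × 10^3 PFU/mL × 1.351 × 10^5 = 5.00 × 10^8 PFU/mL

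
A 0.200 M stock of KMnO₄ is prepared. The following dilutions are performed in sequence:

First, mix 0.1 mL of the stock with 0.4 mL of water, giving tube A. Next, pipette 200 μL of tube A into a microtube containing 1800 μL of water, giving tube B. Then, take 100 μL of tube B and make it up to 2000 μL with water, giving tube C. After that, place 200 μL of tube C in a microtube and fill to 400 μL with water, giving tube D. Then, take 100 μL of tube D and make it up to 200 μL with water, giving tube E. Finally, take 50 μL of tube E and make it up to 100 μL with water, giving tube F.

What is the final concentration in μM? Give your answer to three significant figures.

25.0 μM

Step 1: 0.1 mL + 0.4 mL = 0.5 mL total → factor 0.5/0.1 = 5
Step 2: 200 μL + 1800 μL = 2000 μL total → factor 2000/200 = 10
Step 3: 100 μL brought to 2000 μL → factor 2000/100 = 20
Step 4: 200 μL brought to 400 μL → factor 400/200 = 2
Step 5: 100 μL brought to 200 μL → factor 200/100 = 2
Step 6: 50 μL brought to 100 μL → factor 100/50 = 2
Overall dilution factor = 5 × 10 × 20 × 2 × 2 × 2 = 8000
Final = 0.200 M / 8000 = 2.500 × 10^-5 M = 25.0 μM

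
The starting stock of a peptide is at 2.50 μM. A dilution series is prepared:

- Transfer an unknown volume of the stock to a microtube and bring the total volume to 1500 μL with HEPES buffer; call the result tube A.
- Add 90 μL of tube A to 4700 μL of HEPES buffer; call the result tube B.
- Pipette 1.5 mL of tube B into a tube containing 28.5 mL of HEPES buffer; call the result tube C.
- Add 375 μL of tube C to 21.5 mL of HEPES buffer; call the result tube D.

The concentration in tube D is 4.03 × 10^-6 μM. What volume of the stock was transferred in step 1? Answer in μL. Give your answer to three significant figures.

Step 1: v brought to 1500 μL → factor = 1500 μL/v
Step 2: 90 μL + 4700 μL = 4790 μL total → factor 4790/90 = 53.222
Step 3: 1.5 mL + 28.5 mL = 30 mL total → factor 30/1.5 = 20
Step 4: 375 μL + 21.5 mL = 21875 μL total → factor 21875/375 = 58.333
Product of known-step factors = 62093
Overall factor = 2.50 μM / (4.03 × 10^-6 μM) = 6.2035 × 10^5
Step-1 factor = 6.2035 × 10^5 / 62093 = 9.9907
v = 1500 μL / 9.9907 = 150 μL

150 μL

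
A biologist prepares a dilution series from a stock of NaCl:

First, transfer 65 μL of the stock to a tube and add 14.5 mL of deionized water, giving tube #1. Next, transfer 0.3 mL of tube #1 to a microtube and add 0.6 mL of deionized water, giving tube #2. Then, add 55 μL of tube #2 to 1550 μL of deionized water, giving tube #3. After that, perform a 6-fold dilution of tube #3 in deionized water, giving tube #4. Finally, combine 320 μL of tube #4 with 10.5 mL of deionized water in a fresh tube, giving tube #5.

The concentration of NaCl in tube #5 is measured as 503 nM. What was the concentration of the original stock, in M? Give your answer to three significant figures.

Step 1: 65 μL + 14.5 mL = 14565 μL total → factor 14565/65 = 224.08
Step 2: 0.3 mL + 0.6 mL = 0.9 mL total → factor 0.9/0.3 = 3
Step 3: 55 μL + 1550 μL = 1605 μL total → factor 1605/55 = 29.182
Step 4: 6-fold → factor 6
Step 5: 320 μL + 10.5 mL = 10820 μL total → factor 10820/320 = 33.812
Overall dilution factor = 224.08 × 3 × 29.182 × 6 × 33.812 = 3.9798 × 10^6
Stock = 503 nM × 3.9798 × 10^6 = 2.002 × 10^9 nM = 2.00 M

2.00 M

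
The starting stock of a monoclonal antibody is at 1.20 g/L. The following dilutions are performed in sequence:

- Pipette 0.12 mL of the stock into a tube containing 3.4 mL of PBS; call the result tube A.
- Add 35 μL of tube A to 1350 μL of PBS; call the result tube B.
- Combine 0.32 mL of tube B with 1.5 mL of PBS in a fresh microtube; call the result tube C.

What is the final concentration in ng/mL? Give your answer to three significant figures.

182 ng/mL

Step 1: 0.12 mL + 3.4 mL = 3.52 mL total → factor 3.52/0.12 = 29.333
Step 2: 35 μL + 1350 μL = 1385 μL total → factor 1385/35 = 39.571
Step 3: 0.32 mL + 1.5 mL = 1.82 mL total → factor 1.82/0.32 = 5.6875
Overall dilution factor = 29.333 × 39.571 × 5.6875 = 6601.8
Final = 1.20 g/L / 6601.8 = 0.0001818 g/L = 182 ng/mL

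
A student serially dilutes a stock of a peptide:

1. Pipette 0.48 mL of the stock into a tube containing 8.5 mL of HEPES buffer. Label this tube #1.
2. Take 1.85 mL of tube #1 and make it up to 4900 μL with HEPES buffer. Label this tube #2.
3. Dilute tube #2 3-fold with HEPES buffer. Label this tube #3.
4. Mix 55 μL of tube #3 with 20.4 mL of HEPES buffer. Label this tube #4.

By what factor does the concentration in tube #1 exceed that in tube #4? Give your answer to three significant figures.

2.96 × 10^3

Step 1: 0.48 mL + 8.5 mL = 8.98 mL total → factor 8.98/0.48 = 18.708
Step 2: 1.85 mL brought to 4900 μL → factor 4.9/1.85 = 2.6486
Step 3: 3-fold → factor 3
Step 4: 55 μL + 20.4 mL = 20455 μL total → factor 20455/55 = 371.91
Dilution factor to tube #1 = 18.708; to tube #4 = 55286
[tube #1]/[tube #4] = (factor to tube #4)/(factor to tube #1) = 55286/18.708 = 2.96 × 10^3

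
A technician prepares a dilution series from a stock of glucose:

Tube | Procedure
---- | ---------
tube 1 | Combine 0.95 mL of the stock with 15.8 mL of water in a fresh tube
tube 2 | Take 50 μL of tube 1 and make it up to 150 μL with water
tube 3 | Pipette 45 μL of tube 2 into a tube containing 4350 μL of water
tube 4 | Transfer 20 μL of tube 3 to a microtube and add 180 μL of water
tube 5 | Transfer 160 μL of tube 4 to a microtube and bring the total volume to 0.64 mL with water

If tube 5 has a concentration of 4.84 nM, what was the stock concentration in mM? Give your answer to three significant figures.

1.00 mM

Step 1: 0.95 mL + 15.8 mL = 16.75 mL total → factor 16.75/0.95 = 17.632
Step 2: 50 μL brought to 150 μL → factor 150/50 = 3
Step 3: 45 μL + 4350 μL = 4395 μL total → factor 4395/45 = 97.667
Step 4: 20 μL + 180 μL = 200 μL total → factor 200/20 = 10
Step 5: 160 μL brought to 0.64 mL → factor 640/160 = 4
Overall dilution factor = 17.632 × 3 × 97.667 × 10 × 4 = 2.0664 × 10^5
Stock = 4.84 nM × 2.0664 × 10^5 = 1.000 × 10^6 nM = 1.00 mM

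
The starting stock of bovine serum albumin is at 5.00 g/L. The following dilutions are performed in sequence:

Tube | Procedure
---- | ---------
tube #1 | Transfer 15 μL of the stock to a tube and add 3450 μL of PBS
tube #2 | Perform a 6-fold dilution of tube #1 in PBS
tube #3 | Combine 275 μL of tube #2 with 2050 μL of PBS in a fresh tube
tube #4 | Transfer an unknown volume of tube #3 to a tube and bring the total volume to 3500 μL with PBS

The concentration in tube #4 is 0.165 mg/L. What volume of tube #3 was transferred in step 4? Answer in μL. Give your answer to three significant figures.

1.35 × 10^3 μL

Step 1: 15 μL + 3450 μL = 3465 μL total → factor 3465/15 = 231
Step 2: 6-fold → factor 6
Step 3: 275 μL + 2050 μL = 2325 μL total → factor 2325/275 = 8.4545
Step 4: v brought to 3500 μL → factor = 3500 μL/v
Product of known-step factors = 11718
Overall factor = 5.00 g/L / (0.165 mg/L) = 30303
Step-4 factor = 30303 / 11718 = 2.586
v = 3500 μL / 2.586 = 1.35 × 10^3 μL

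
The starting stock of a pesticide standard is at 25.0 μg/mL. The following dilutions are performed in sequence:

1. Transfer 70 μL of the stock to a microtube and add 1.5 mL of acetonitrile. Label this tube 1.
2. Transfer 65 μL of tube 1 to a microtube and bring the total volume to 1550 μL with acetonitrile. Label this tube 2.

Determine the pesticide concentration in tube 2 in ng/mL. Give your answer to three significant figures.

Step 1: 70 μL + 1.5 mL = 1570 μL total → factor 1570/70 = 22.429
Step 2: 65 μL brought to 1550 μL → factor 1550/65 = 23.846
Overall dilution factor = 22.429 × 23.846 = 534.84
Final = 25.0 μg/mL / 534.84 = 0.04674 μg/mL = 46.7 ng/mL

46.7 ng/mL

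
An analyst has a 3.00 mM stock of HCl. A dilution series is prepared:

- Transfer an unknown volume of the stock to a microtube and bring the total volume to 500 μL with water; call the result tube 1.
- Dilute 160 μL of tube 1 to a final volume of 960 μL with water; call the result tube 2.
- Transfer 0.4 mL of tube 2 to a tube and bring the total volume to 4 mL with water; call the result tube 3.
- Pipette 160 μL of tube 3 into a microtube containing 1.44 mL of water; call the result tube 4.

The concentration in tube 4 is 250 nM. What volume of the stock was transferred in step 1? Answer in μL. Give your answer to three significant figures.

Step 1: v brought to 500 μL → factor = 500 μL/v
Step 2: 160 μL brought to 960 μL → factor 960/160 = 6
Step 3: 0.4 mL brought to 4 mL → factor 4/0.4 = 10
Step 4: 160 μL + 1.44 mL = 1600 μL total → factor 1600/160 = 10
Product of known-step factors = 600
Overall factor = 3.00 mM / (250 nM) = 12000
Step-1 factor = 12000 / 600 = 20
v = 500 μL / 20 = 25.0 μL

25.0 μL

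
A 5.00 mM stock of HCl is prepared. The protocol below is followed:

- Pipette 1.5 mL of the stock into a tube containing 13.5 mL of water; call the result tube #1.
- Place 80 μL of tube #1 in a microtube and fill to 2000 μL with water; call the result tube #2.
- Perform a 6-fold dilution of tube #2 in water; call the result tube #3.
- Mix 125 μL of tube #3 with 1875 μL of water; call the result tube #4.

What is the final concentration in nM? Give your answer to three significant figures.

Step 1: 1.5 mL + 13.5 mL = 15 mL total → factor 15/1.5 = 10
Step 2: 80 μL brought to 2000 μL → factor 2000/80 = 25
Step 3: 6-fold → factor 6
Step 4: 125 μL + 1875 μL = 2000 μL total → factor 2000/125 = 16
Overall dilution factor = 10 × 25 × 6 × 16 = 24000
Final = 5.00 mM / 24000 = 0.0002083 mM = 208 nM

208 nM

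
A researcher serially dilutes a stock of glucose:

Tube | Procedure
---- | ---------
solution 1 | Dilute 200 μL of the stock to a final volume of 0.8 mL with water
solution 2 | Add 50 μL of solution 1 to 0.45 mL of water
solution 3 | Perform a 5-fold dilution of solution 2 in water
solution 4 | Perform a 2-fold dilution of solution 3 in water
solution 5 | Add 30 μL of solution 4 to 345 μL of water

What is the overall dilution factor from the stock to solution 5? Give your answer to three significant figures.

Step 1: 200 μL brought to 0.8 mL → factor 800/200 = 4
Step 2: 50 μL + 0.45 mL = 500 μL total → factor 500/50 = 10
Step 3: 5-fold → factor 5
Step 4: 2-fold → factor 2
Step 5: 30 μL + 345 μL = 375 μL total → factor 375/30 = 12.5
Overall dilution factor = 4 × 10 × 5 × 2 × 12.5 = 5000

5.00 × 10^3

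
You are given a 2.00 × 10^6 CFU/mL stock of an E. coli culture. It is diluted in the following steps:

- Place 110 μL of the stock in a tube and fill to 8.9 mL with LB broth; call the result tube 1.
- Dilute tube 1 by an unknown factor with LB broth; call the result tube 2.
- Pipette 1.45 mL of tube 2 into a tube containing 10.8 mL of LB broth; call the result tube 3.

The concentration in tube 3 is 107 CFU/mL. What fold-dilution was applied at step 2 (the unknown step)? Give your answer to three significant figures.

27.3-fold

Step 1: 110 μL brought to 8.9 mL → factor 8900/110 = 80.909
Step 2: unknown factor x
Step 3: 1.45 mL + 10.8 mL = 12.25 mL total → factor 12.25/1.45 = 8.4483
Product of known-step factors = 683.54
Overall factor = 2.00 × 10^6 CFU/mL / (107 CFU/mL) = 18692
x = 18692 / 683.54 = 27.3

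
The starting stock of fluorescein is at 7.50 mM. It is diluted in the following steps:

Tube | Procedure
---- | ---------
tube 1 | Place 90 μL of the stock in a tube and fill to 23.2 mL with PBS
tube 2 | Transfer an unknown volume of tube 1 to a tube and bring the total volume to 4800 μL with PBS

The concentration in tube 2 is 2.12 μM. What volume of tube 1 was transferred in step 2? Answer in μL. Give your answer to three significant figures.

Step 1: 90 μL brought to 23.2 mL → factor 23200/90 = 257.78
Step 2: v brought to 4800 μL → factor = 4800 μL/v
Product of known-step factors = 257.78
Overall factor = 7.50 mM / (2.12 μM) = 3537.7
Step-2 factor = 3537.7 / 257.78 = 13.724
v = 4800 μL / 13.724 = 350 μL

350 μL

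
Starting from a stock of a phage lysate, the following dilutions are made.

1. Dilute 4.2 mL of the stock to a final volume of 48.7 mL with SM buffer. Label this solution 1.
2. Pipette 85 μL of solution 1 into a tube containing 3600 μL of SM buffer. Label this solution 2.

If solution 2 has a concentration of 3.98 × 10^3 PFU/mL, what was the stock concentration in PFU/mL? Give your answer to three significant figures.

2.00 × 10^6 PFU/mL

Step 1: 4.2 mL brought to 48.7 mL → factor 48.7/4.2 = 11.595
Step 2: 85 μL + 3600 μL = 3685 μL total → factor 3685/85 = 43.353
Overall dilution factor = 11.595 × 43.353 = 502.69
Stock = 3.98 × 10^3 PFU/mL × 502.69 = 2.00 × 10^6 PFU/mL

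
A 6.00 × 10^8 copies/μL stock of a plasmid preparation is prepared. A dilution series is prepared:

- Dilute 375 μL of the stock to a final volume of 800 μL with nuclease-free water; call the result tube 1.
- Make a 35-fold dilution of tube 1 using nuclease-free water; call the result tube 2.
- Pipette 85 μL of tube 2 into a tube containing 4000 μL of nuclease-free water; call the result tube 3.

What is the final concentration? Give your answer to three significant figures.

Step 1: 375 μL brought to 800 μL → factor 800/375 = 2.1333
Step 2: 35-fold → factor 35
Step 3: 85 μL + 4000 μL = 4085 μL total → factor 4085/85 = 48.059
Overall dilution factor = 2.1333 × 35 × 48.059 = 3588.4
Final = 6.00 × 10^8 copies/μL / 3588.4 = 1.67 × 10^5 copies/μL

1.67 × 10^5 copies/μL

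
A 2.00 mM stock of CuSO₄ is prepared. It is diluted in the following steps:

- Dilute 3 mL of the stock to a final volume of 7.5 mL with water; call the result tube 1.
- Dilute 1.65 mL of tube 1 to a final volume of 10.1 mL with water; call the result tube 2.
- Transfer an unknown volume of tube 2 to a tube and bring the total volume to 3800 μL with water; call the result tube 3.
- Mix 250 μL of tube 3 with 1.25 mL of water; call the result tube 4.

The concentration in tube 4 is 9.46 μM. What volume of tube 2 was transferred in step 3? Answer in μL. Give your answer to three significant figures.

Step 1: 3 mL brought to 7.5 mL → factor 7.5/3 = 2.5
Step 2: 1.65 mL brought to 10.1 mL → factor 10.1/1.65 = 6.1212
Step 3: v brought to 3800 μL → factor = 3800 μL/v
Step 4: 250 μL + 1.25 mL = 1500 μL total → factor 1500/250 = 6
Product of known-step factors = 91.818
Overall factor = 2.00 mM / (9.46 μM) = 211.42
Step-3 factor = 211.42 / 91.818 = 2.3026
v = 3800 μL / 2.3026 = 1.65 × 10^3 μL

1.65 × 10^3 μL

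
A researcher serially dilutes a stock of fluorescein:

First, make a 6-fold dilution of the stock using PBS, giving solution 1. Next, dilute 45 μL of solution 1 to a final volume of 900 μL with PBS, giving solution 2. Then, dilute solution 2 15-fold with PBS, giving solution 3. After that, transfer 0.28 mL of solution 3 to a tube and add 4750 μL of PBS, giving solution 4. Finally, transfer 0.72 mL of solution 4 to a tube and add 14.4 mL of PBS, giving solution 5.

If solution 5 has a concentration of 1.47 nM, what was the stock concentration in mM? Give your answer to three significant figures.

Step 1: 6-fold → factor 6
Step 2: 45 μL brought to 900 μL → factor 900/45 = 20
Step 3: 15-fold → factor 15
Step 4: 0.28 mL + 4750 μL = 5.03 mL total → factor 5.03/0.28 = 17.964
Step 5: 0.72 mL + 14.4 mL = 15.12 mL total → factor 15.12/0.72 = 21
Overall dilution factor = 6 × 20 × 15 × 17.964 × 21 = 6.7905 × 10^5
Stock = 1.47 nM × 6.7905 × 10^5 = 9.982 × 10^5 nM = 0.998 mM

0.998 mM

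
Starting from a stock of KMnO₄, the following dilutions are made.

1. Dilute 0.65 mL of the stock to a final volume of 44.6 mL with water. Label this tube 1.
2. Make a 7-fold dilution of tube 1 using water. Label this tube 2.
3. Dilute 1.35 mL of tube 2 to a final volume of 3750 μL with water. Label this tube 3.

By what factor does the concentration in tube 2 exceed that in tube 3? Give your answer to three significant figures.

2.78

Step 1: 0.65 mL brought to 44.6 mL → factor 44.6/0.65 = 68.615
Step 2: 7-fold → factor 7
Step 3: 1.35 mL brought to 3750 μL → factor 3.75/1.35 = 2.7778
Dilution factor to tube 2 = 480.31; to tube 3 = 1334.2
[tube 2]/[tube 3] = (factor to tube 3)/(factor to tube 2) = 1334.2/480.31 = 2.78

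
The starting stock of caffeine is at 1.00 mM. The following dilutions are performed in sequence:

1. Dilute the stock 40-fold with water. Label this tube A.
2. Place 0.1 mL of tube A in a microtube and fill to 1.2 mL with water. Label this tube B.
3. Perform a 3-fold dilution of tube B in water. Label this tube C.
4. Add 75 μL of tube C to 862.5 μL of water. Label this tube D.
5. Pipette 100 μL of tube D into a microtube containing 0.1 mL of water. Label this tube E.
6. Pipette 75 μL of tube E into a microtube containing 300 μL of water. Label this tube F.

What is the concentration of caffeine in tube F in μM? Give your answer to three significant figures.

0.00556 μM

Step 1: 40-fold → factor 40
Step 2: 0.1 mL brought to 1.2 mL → factor 1.2/0.1 = 12
Step 3: 3-fold → factor 3
Step 4: 75 μL + 862.5 μL = 937.5 μL total → factor 937.5/75 = 12.5
Step 5: 100 μL + 0.1 mL = 200 μL total → factor 200/100 = 2
Step 6: 75 μL + 300 μL = 375 μL total → factor 375/75 = 5
Overall dilution factor = 40 × 12 × 3 × 12.5 × 2 × 5 = 1.8 × 10^5
Final = 1.00 mM / 1.8 × 10^5 = 5.556 × 10^-6 mM = 0.00556 μM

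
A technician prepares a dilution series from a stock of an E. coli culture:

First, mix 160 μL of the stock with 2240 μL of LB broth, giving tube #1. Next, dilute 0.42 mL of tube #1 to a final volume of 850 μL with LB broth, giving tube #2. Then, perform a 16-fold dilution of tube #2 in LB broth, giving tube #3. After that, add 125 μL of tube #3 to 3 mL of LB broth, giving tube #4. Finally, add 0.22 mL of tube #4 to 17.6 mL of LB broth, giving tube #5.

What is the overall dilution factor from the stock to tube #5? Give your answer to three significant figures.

Step 1: 160 μL + 2240 μL = 2400 μL total → factor 2400/160 = 15
Step 2: 0.42 mL brought to 850 μL → factor 0.85/0.42 = 2.0238
Step 3: 16-fold → factor 16
Step 4: 125 μL + 3 mL = 3125 μL total → factor 3125/125 = 25
Step 5: 0.22 mL + 17.6 mL = 17.82 mL total → factor 17.82/0.22 = 81
Overall dilution factor = 15 × 2.0238 × 16 × 25 × 81 = 9.8357 × 10^5

9.84 × 10^5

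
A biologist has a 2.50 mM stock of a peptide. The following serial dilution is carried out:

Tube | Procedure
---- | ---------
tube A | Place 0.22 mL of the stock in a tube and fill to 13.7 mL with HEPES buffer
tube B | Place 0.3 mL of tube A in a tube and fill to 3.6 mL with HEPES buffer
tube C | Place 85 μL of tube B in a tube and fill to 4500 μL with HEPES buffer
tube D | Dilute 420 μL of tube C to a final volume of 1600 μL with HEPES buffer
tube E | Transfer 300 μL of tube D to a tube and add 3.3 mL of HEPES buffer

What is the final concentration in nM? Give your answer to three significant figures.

1.38 nM

Step 1: 0.22 mL brought to 13.7 mL → factor 13.7/0.22 = 62.273
Step 2: 0.3 mL brought to 3.6 mL → factor 3.6/0.3 = 12
Step 3: 85 μL brought to 4500 μL → factor 4500/85 = 52.941
Step 4: 420 μL brought to 1600 μL → factor 1600/420 = 3.8095
Step 5: 300 μL + 3.3 mL = 3600 μL total → factor 3600/300 = 12
Overall dilution factor = 62.273 × 12 × 52.941 × 3.8095 × 12 = 1.8085 × 10^6
Final = 2.50 mM / 1.8085 × 10^6 = 1.382 × 10^-6 mM = 1.38 nM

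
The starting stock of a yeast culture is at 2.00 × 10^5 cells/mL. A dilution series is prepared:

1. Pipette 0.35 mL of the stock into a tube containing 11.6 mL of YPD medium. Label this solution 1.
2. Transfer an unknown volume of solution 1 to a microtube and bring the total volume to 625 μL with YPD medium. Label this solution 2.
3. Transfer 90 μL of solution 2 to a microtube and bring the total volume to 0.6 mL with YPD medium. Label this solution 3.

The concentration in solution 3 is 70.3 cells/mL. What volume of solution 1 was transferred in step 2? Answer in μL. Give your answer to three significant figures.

Step 1: 0.35 mL + 11.6 mL = 11.95 mL total → factor 11.95/0.35 = 34.143
Step 2: v brought to 625 μL → factor = 625 μL/v
Step 3: 90 μL brought to 0.6 mL → factor 600/90 = 6.6667
Product of known-step factors = 227.62
Overall factor = 2.00 × 10^5 cells/mL / (70.3 cells/mL) = 2845
Step-2 factor = 2845 / 227.62 = 12.499
v = 625 μL / 12.499 = 50.0 μL

50.0 μL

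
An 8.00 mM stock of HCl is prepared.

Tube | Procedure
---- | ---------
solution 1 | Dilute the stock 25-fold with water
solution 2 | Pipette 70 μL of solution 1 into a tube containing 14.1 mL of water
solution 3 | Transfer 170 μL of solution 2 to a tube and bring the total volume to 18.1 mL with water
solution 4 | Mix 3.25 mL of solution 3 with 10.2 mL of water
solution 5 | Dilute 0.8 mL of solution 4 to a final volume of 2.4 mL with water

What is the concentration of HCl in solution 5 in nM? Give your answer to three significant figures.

Step 1: 25-fold → factor 25
Step 2: 70 μL + 14.1 mL = 14170 μL total → factor 14170/70 = 202.43
Step 3: 170 μL brought to 18.1 mL → factor 18100/170 = 106.47
Step 4: 3.25 mL + 10.2 mL = 13.45 mL total → factor 13.45/3.25 = 4.1385
Step 5: 0.8 mL brought to 2.4 mL → factor 2.4/0.8 = 3
Overall dilution factor = 25 × 202.43 × 106.47 × 4.1385 × 3 = 6.6896 × 10^6
Final = 8.00 mM / 6.6896 × 10^6 = 1.196 × 10^-6 mM = 1.20 nM

1.20 nM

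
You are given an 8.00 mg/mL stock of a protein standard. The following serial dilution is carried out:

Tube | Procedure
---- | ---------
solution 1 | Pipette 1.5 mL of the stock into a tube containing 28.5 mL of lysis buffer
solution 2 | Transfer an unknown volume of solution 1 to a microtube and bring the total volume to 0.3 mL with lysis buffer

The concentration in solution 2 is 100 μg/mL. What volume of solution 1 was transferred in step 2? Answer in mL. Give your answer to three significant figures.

Step 1: 1.5 mL + 28.5 mL = 30 mL total → factor 30/1.5 = 20
Step 2: v brought to 0.3 mL → factor = 0.3 mL/v
Product of known-step factors = 20
Overall factor = 8.00 mg/mL / (100 μg/mL) = 80
Step-2 factor = 80 / 20 = 4
v = 0.3 mL / 4 = 0.0750 mL

0.0750 mL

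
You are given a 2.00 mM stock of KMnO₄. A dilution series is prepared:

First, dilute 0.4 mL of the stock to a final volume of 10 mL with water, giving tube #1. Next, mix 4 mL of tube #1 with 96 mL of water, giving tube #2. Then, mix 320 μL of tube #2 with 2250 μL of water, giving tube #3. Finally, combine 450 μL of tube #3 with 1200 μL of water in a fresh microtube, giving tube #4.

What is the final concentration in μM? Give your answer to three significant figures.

0.109 μM

Step 1: 0.4 mL brought to 10 mL → factor 10/0.4 = 25
Step 2: 4 mL + 96 mL = 100 mL total → factor 100/4 = 25
Step 3: 320 μL + 2250 μL = 2570 μL total → factor 2570/320 = 8.0312
Step 4: 450 μL + 1200 μL = 1650 μL total → factor 1650/450 = 3.6667
Overall dilution factor = 25 × 25 × 8.0312 × 3.6667 = 18405
Final = 2.00 mM / 18405 = 0.0001087 mM = 0.109 μM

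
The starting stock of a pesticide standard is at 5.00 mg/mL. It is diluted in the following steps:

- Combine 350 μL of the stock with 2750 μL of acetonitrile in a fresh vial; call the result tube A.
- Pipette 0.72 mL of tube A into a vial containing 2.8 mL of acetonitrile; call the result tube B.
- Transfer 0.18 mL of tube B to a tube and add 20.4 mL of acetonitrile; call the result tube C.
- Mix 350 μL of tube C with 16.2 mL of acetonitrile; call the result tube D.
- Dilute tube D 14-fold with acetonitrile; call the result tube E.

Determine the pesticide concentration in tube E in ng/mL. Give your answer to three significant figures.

1.53 ng/mL

Step 1: 350 μL + 2750 μL = 3100 μL total → factor 3100/350 = 8.8571
Step 2: 0.72 mL + 2.8 mL = 3.52 mL total → factor 3.52/0.72 = 4.8889
Step 3: 0.18 mL + 20.4 mL = 20.58 mL total → factor 20.58/0.18 = 114.33
Step 4: 350 μL + 16.2 mL = 16550 μL total → factor 16550/350 = 47.286
Step 5: 14-fold → factor 14
Overall dilution factor = 8.8571 × 4.8889 × 114.33 × 47.286 × 14 = 3.2774 × 10^6
Final = 5.00 mg/mL / 3.2774 × 10^6 = 1.526 × 10^-6 mg/mL = 1.53 ng/mL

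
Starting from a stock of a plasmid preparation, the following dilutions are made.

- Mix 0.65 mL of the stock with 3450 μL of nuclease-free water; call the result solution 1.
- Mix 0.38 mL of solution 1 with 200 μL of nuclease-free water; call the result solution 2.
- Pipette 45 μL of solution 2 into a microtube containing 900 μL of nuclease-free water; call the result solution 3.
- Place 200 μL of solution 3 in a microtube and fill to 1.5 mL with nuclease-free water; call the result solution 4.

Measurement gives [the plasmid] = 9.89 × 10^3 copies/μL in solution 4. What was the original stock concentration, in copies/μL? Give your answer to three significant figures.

Step 1: 0.65 mL + 3450 μL = 4.1 mL total → factor 4.1/0.65 = 6.3077
Step 2: 0.38 mL + 200 μL = 0.58 mL total → factor 0.58/0.38 = 1.5263
Step 3: 45 μL + 900 μL = 945 μL total → factor 945/45 = 21
Step 4: 200 μL brought to 1.5 mL → factor 1500/200 = 7.5
Overall dilution factor = 6.3077 × 1.5263 × 21 × 7.5 = 1516.3
Stock = 9.89 × 10^3 copies/μL × 1516.3 = 1.50 × 10^7 copies/μL

1.50 × 10^7 copies/μL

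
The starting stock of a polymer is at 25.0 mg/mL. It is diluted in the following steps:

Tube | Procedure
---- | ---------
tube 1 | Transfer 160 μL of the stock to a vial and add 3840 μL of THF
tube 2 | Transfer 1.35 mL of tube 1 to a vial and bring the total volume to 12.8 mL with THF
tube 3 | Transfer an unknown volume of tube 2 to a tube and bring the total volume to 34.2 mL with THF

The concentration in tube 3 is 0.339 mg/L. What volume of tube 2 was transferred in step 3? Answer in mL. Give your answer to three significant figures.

Step 1: 160 μL + 3840 μL = 4000 μL total → factor 4000/160 = 25
Step 2: 1.35 mL brought to 12.8 mL → factor 12.8/1.35 = 9.4815
Step 3: v brought to 34.2 mL → factor = 34.2 mL/v
Product of known-step factors = 237.04
Overall factor = 25.0 mg/mL / (0.339 mg/L) = 73746
Step-3 factor = 73746 / 237.04 = 311.12
v = 34.2 mL / 311.12 = 0.110 mL

0.110 mL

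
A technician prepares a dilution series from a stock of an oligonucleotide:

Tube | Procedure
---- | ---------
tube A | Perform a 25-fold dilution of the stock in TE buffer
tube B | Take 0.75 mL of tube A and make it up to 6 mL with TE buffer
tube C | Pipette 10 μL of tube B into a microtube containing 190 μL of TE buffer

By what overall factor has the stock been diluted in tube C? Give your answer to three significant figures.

Step 1: 25-fold → factor 25
Step 2: 0.75 mL brought to 6 mL → factor 6/0.75 = 8
Step 3: 10 μL + 190 μL = 200 μL total → factor 200/10 = 20
Overall dilution factor = 25 × 8 × 20 = 4000

4.00 × 10^3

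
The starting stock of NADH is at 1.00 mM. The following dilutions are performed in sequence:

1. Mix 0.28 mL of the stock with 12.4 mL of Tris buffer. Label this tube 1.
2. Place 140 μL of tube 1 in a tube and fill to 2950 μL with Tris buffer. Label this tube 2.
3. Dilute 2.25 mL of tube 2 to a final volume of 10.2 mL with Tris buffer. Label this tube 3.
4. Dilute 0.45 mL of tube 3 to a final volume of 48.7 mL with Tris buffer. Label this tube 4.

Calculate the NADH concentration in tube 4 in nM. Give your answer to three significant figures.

Step 1: 0.28 mL + 12.4 mL = 12.68 mL total → factor 12.68/0.28 = 45.286
Step 2: 140 μL brought to 2950 μL → factor 2950/140 = 21.071
Step 3: 2.25 mL brought to 10.2 mL → factor 10.2/2.25 = 4.5333
Step 4: 0.45 mL brought to 48.7 mL → factor 48.7/0.45 = 108.22
Dilution factor through tube 4 = 45.286 × 21.071 × 4.5333 × 108.22 = 4.6815 × 10^5
[tube 4] = 1.00 mM / 4.6815 × 10^5 = 2.136 × 10^-6 mM = 2.14 nM

2.14 nM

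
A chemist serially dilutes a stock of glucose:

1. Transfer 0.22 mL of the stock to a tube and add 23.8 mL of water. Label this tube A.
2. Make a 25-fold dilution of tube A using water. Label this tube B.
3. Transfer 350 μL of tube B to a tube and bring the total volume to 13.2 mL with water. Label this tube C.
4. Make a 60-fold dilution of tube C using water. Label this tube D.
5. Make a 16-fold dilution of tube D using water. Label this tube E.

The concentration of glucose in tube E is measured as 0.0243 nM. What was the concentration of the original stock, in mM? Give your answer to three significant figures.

Step 1: 0.22 mL + 23.8 mL = 24.02 mL total → factor 24.02/0.22 = 109.18
Step 2: 25-fold → factor 25
Step 3: 350 μL brought to 13.2 mL → factor 13200/350 = 37.714
Step 4: 60-fold → factor 60
Step 5: 16-fold → factor 16
Overall dilution factor = 109.18 × 25 × 37.714 × 60 × 16 = 9.8825 × 10^7
Stock = 0.0243 nM × 9.8825 × 10^7 = 2.401 × 10^6 nM = 2.40 mM

2.40 mM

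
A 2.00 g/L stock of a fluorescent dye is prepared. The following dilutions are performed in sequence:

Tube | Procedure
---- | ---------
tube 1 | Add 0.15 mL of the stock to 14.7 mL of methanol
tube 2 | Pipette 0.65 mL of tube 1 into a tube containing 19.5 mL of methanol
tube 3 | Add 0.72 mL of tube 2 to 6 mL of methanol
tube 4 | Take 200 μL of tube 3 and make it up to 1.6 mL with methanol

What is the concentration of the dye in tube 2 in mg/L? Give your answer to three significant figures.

Step 1: 0.15 mL + 14.7 mL = 14.85 mL total → factor 14.85/0.15 = 99
Step 2: 0.65 mL + 19.5 mL = 20.15 mL total → factor 20.15/0.65 = 31
Dilution factor through tube 2 = 99 × 31 = 3069
[tube 2] = 2.00 g/L / 3069 = 0.0006517 g/L = 0.652 mg/L

0.652 mg/L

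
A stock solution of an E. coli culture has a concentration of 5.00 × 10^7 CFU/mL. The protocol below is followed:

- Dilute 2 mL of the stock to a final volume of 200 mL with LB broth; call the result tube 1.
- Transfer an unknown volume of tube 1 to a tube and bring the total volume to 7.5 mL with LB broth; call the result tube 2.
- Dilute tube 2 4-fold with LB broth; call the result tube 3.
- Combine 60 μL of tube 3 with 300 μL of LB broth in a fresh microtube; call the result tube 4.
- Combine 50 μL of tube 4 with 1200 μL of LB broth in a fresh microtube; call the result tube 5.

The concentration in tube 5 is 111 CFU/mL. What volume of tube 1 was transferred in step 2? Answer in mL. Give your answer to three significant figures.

Step 1: 2 mL brought to 200 mL → factor 200/2 = 100
Step 2: v brought to 7.5 mL → factor = 7.5 mL/v
Step 3: 4-fold → factor 4
Step 4: 60 μL + 300 μL = 360 μL total → factor 360/60 = 6
Step 5: 50 μL + 1200 μL = 1250 μL total → factor 1250/50 = 25
Product of known-step factors = 60000
Overall factor = 5.00 × 10^7 CFU/mL / (111 CFU/mL) = 4.5045 × 10^5
Step-2 factor = 4.5045 × 10^5 / 60000 = 7.5075
v = 7.5 mL / 7.5075 = 0.999 mL

0.999 mL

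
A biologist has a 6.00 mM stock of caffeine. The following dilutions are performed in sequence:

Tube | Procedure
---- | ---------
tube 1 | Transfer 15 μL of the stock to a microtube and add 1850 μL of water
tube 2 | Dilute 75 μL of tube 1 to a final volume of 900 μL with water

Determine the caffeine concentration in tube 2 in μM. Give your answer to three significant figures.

Step 1: 15 μL + 1850 μL = 1865 μL total → factor 1865/15 = 124.33
Step 2: 75 μL brought to 900 μL → factor 900/75 = 12
Overall dilution factor = 124.33 × 12 = 1492
Final = 6.00 mM / 1492 = 0.004021 mM = 4.02 μM

4.02 μM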